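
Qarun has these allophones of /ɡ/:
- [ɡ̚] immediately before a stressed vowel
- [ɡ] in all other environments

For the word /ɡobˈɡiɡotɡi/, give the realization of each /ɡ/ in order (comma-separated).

Occurrence 1 (position 1): no conditioning environment matches → elsewhere allophone [ɡ].
Occurrence 2 (position 4): immediately before a stressed vowel → [ɡ̚].
Occurrence 3 (position 6): no conditioning environment matches → elsewhere allophone [ɡ].
Occurrence 4 (position 9): no conditioning environment matches → elsewhere allophone [ɡ].

[ɡ], [ɡ̚], [ɡ], [ɡ]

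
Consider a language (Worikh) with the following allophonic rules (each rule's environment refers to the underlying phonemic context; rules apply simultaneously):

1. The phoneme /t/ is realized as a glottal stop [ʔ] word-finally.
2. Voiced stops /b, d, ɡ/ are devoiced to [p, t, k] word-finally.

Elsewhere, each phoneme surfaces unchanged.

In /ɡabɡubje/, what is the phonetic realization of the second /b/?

[b]

/b/ — between /u/ and /j/; rule 2 does not apply here → [b].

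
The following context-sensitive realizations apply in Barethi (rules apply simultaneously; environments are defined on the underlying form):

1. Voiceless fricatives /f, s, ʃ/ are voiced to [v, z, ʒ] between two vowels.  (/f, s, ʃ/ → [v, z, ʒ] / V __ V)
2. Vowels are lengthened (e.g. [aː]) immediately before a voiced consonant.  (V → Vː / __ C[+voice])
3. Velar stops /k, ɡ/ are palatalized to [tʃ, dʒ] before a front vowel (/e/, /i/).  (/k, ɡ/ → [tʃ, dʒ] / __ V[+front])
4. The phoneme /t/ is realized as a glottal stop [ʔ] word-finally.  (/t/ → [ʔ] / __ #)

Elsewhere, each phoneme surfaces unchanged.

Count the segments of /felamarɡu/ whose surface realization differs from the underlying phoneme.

3

Segments that undergo a rule: /e/ → [eː] (rule 2); /a/ → [aː] (rule 2); /a/ → [aː] (rule 2).
All other segments surface unchanged.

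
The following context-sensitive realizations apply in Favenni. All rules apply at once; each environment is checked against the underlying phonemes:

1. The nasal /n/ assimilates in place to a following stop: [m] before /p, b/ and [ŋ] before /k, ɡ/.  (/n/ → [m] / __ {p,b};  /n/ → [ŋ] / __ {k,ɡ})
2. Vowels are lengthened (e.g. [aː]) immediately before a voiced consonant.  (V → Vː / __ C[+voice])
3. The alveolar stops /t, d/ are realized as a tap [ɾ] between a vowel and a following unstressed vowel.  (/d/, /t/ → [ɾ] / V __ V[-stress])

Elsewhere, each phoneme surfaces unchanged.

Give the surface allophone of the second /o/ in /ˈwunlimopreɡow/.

/o/ (between /ɡ/ and /w/): before a voiced consonant, so rule 2 applies → [oː].

[oː]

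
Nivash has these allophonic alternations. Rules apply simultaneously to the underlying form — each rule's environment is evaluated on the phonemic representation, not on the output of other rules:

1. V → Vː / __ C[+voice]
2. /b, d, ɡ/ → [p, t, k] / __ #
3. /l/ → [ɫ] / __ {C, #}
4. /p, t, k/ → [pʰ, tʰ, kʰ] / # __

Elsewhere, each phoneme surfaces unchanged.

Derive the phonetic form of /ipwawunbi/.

/i/ (word-initial): rule 1 targets it, but not before a voiced consonant → unchanged [i].
/p/ — between /i/ and /w/; rule 4 does not apply here → [p].
/a/ meets the environment for rule 1 (before a voiced consonant) → [aː].
/u/ (between /w/ and /n/): before a voiced consonant, so rule 1 applies → [uː].
/b/ (between /n/ and /i/): rule 2 targets it, but not word-finally → unchanged [b].
/i/ (word-final) is in the target of rule 1 but the environment (before a voiced consonant) is not met → [i].

[ipwaːwuːnbi]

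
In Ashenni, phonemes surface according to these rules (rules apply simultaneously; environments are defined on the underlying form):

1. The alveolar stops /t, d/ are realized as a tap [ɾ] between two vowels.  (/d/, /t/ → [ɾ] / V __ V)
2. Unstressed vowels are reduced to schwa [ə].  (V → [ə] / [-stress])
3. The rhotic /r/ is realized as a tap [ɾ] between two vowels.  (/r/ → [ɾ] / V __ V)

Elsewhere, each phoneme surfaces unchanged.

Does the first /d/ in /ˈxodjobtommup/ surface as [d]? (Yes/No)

/d/ — between /o/ and /j/; rule 1 does not apply here → [d].
The actual realization is [d], which matches [d].

Yes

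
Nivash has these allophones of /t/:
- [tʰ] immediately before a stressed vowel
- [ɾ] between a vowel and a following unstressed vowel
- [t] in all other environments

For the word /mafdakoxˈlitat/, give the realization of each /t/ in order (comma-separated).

Occurrence 1 (position 11): between a vowel and an unstressed vowel → [ɾ].
Occurrence 2 (position 13): no conditioning environment matches → elsewhere allophone [t].

[ɾ], [t]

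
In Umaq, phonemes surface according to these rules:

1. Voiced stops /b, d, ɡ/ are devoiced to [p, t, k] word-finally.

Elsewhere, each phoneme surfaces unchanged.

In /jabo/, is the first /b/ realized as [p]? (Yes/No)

/b/ (between /a/ and /o/) is in the target of rule 1 but the environment (word-finally) is not met → [b].
The actual realization is [b], not [p].

No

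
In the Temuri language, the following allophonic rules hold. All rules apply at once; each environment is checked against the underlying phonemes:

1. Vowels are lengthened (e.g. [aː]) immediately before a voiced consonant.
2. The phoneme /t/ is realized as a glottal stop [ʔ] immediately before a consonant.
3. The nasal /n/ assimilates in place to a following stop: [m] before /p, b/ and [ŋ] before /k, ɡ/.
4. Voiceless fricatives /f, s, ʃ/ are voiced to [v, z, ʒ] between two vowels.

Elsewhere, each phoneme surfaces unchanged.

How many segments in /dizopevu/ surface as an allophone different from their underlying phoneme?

Segments that undergo a rule: /i/ → [iː] (rule 1); /e/ → [eː] (rule 1).
All other segments surface unchanged.

2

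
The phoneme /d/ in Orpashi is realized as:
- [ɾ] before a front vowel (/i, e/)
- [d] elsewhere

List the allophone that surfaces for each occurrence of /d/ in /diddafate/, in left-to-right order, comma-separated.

Occurrence 1 (position 1): before a front vowel (/i, e/) → [ɾ].
Occurrence 2 (position 3): no conditioning environment matches → elsewhere allophone [d].
Occurrence 3 (position 4): no conditioning environment matches → elsewhere allophone [d].

[ɾ], [d], [d]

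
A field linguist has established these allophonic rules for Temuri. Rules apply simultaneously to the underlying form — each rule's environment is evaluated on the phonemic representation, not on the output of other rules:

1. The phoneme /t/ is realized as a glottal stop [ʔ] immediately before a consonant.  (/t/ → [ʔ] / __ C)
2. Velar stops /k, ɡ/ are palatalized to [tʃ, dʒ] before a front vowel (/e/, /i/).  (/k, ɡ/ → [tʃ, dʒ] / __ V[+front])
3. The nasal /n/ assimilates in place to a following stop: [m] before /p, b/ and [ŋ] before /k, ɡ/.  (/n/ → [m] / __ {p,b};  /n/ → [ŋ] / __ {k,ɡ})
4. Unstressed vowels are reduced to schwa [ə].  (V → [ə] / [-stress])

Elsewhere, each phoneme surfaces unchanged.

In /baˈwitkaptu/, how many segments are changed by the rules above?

4

Segments that undergo a rule: /a/ → [ə] (rule 4); /t/ → [ʔ] (rule 1); /a/ → [ə] (rule 4); /u/ → [ə] (rule 4).
All other segments surface unchanged.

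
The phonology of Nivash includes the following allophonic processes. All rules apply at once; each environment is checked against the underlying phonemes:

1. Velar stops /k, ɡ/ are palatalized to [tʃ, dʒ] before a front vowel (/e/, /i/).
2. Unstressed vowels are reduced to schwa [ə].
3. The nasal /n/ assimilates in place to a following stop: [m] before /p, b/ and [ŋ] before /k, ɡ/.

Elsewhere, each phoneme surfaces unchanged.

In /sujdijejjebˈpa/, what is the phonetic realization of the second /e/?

[ə]

/e/ meets the environment for rule 2 (in an unstressed syllable) → [ə].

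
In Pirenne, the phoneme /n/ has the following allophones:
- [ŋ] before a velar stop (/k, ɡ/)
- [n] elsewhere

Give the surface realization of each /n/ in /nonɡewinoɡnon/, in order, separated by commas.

Occurrence 1 (position 1): no conditioning environment matches → elsewhere allophone [n].
Occurrence 2 (position 3): before a velar stop → [ŋ].
Occurrence 3 (position 8): no conditioning environment matches → elsewhere allophone [n].
Occurrence 4 (position 11): no conditioning environment matches → elsewhere allophone [n].
Occurrence 5 (position 13): no conditioning environment matches → elsewhere allophone [n].

[n], [ŋ], [n], [n], [n]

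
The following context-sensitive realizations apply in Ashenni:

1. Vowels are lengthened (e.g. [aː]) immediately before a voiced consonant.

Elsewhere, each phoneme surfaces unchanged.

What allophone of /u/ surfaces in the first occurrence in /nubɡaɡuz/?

[uː]

Rule 1 applies to /u/ (between /n/ and /b/: before a voiced consonant) → [uː].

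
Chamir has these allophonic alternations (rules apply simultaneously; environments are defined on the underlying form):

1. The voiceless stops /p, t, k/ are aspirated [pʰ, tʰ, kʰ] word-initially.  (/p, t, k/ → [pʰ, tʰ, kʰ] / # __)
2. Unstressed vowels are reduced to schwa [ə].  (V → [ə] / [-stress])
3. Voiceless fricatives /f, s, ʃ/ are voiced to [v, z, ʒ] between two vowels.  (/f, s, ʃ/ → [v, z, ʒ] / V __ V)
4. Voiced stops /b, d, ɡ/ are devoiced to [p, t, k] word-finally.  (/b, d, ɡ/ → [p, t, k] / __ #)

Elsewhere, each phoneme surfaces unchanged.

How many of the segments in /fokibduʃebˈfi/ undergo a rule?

Segments that undergo a rule: /o/ → [ə] (rule 2); /i/ → [ə] (rule 2); /u/ → [ə] (rule 2); /ʃ/ → [ʒ] (rule 3); /e/ → [ə] (rule 2).
All other segments surface unchanged.

5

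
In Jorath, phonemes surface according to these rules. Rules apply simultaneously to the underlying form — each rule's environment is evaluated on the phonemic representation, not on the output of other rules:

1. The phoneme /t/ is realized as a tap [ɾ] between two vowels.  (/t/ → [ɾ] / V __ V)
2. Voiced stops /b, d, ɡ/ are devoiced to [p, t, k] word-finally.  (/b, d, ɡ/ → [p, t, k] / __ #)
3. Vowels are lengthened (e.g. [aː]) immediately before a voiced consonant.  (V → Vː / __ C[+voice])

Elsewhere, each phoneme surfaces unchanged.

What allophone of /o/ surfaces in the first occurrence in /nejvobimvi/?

[oː]

/o/ — between /v/ and /b/, before a voiced consonant — surfaces as [oː] (rule 3).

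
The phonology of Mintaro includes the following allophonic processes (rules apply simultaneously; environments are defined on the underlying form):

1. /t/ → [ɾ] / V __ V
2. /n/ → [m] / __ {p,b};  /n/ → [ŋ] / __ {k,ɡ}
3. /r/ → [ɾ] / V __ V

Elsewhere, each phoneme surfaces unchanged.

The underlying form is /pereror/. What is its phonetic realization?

[peɾeɾor]

Rule 3 applies to /r/ (between /e/ and /e/: between two vowels) → [ɾ].
/r/ (between /e/ and /o/): between two vowels, so rule 3 applies → [ɾ].
/r/ (word-final) fails the environment for rule 3, so it stays [r].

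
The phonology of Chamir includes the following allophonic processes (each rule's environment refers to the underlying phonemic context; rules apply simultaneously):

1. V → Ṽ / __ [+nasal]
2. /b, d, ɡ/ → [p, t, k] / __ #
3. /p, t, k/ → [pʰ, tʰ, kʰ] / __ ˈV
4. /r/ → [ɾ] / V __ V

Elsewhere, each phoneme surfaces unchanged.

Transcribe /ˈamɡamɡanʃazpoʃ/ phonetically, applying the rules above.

/a/ (word-initial) occurs before a nasal consonant → [ã] by rule 1.
/ɡ/ (between /m/ and /a/) is in the target of rule 2 but the environment (word-finally) is not met → [ɡ].
/a/ (between /ɡ/ and /m/) occurs before a nasal consonant → [ã] by rule 1.
/ɡ/ (between /m/ and /a/) is in the target of rule 2 but the environment (word-finally) is not met → [ɡ].
/a/ (between /ɡ/ and /n/) occurs before a nasal consonant → [ã] by rule 1.
/a/ (between /ʃ/ and /z/) is in the target of rule 1 but the environment (before a nasal consonant) is not met → [a].
/p/ (between /z/ and /o/) fails the environment for rule 3, so it stays [p].
/o/ (between /p/ and /ʃ/) is in the target of rule 1 but the environment (before a nasal consonant) is not met → [o].

[ˈãmɡãmɡãnʃazpoʃ]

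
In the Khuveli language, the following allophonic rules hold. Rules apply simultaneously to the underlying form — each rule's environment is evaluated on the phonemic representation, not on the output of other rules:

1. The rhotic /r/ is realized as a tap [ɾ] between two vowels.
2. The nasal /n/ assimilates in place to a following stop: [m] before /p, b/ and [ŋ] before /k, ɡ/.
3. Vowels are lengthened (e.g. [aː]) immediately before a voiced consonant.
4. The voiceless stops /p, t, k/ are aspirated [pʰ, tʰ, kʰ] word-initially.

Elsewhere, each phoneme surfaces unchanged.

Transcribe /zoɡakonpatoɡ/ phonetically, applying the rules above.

/z/ stays [z].
/o/ meets the environment for rule 3 (before a voiced consonant) → [oː].
/ɡ/ (between /o/ and /a/) is unaffected → [ɡ].
/a/ — between /ɡ/ and /k/; rule 3 does not apply here → [a].
/k/ (between /a/ and /o/): rule 4 targets it, but not word-initially → unchanged [k].
/o/ meets the environment for rule 3 (before a voiced consonant) → [oː].
/n/ (between /o/ and /p/): before a labial or velar stop, so rule 2 applies → [m].
/p/ (between /n/ and /a/): rule 4 targets it, but not word-initially → unchanged [p].
/a/ — between /p/ and /t/; rule 3 does not apply here → [a].
/t/ (between /a/ and /o/) fails the environment for rule 4, so it stays [t].
Rule 3 applies to /o/ (between /t/ and /ɡ/: before a voiced consonant) → [oː].
/ɡ/ — not in any rule's target class → [ɡ].

[zoːɡakoːmpatoːɡ]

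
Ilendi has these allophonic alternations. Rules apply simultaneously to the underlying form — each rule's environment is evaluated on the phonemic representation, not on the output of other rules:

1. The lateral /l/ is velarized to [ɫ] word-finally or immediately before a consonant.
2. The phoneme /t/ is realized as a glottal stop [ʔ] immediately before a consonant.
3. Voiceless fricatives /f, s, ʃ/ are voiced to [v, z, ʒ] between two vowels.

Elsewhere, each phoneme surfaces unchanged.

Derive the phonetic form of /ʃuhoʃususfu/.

/ʃ/ — word-initial; rule 3 does not apply here → [ʃ].
/u/ — not in any rule's target class → [u].
/h/ (between /u/ and /o/): no rule targets it → [h].
/o/ (between /h/ and /ʃ/) is unaffected → [o].
/ʃ/ (between /o/ and /u/): between two vowels, so rule 3 applies → [ʒ].
/u/ — not in any rule's target class → [u].
/s/ (between /u/ and /u/) occurs between two vowels → [z] by rule 3.
/u/ — not in any rule's target class → [u].
/s/ (between /u/ and /f/): rule 3 targets it, but not between two vowels → unchanged [s].
/f/ — between /s/ and /u/; rule 3 does not apply here → [f].
/u/ stays [u].

[ʃuhoʒuzusfu]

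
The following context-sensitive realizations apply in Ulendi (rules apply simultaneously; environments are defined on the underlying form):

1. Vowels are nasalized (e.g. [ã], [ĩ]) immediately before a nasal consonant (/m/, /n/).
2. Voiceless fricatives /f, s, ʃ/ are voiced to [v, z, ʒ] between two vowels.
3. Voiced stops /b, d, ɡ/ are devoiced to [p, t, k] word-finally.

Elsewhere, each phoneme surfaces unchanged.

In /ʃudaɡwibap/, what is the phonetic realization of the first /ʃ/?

[ʃ]

/ʃ/ (word-initial) fails the environment for rule 2, so it stays [ʃ].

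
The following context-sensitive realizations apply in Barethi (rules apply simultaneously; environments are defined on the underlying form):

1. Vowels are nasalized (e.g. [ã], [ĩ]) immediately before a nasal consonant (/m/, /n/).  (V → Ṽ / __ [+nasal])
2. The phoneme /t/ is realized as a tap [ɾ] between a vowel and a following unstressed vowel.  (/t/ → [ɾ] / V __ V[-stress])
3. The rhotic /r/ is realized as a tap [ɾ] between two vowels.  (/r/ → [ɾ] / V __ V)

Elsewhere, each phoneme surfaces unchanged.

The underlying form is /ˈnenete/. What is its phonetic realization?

[ˈnẽneɾe]

/n/ — not in any rule's target class → [n].
Rule 1 applies to /e/ (between /n/ and /n/: before a nasal consonant) → [ẽ].
/n/ (between /e/ and /e/): no rule targets it → [n].
/e/ (between /n/ and /t/): rule 1 targets it, but not before a nasal consonant → unchanged [e].
/t/ meets the environment for rule 2 (between a vowel and a following unstressed vowel) → [ɾ].
/e/ (word-final): rule 1 targets it, but not before a nasal consonant → unchanged [e].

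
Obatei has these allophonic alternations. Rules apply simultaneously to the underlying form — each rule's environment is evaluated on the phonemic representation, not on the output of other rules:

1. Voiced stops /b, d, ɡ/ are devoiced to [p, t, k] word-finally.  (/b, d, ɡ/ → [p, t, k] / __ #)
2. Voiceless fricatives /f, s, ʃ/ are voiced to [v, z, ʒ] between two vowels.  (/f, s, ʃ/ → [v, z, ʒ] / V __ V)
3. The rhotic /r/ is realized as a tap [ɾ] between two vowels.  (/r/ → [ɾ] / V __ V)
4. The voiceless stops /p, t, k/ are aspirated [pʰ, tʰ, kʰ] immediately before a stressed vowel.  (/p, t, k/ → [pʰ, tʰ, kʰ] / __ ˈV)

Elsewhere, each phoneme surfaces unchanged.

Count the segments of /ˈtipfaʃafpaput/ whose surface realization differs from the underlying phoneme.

2

Segments that undergo a rule: /t/ → [tʰ] (rule 4); /ʃ/ → [ʒ] (rule 2).
All other segments surface unchanged.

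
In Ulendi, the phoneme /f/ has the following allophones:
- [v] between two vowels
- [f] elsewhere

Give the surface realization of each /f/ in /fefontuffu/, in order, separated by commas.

[f], [v], [f], [f]

Occurrence 1 (position 1): no conditioning environment matches → elsewhere allophone [f].
Occurrence 2 (position 3): between two vowels → [v].
Occurrence 3 (position 8): no conditioning environment matches → elsewhere allophone [f].
Occurrence 4 (position 9): no conditioning environment matches → elsewhere allophone [f].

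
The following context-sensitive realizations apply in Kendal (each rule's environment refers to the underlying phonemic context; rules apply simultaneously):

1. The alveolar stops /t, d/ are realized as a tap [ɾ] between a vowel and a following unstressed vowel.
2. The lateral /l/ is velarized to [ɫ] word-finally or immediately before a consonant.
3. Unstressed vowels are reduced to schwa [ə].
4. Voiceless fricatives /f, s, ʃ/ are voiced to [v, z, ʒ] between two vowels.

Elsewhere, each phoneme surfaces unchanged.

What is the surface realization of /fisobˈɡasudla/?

[fəzəbˈɡazədlə]

/f/ (word-initial): rule 4 targets it, but not between two vowels → unchanged [f].
Rule 3 applies to /i/ (between /f/ and /s/: in an unstressed syllable) → [ə].
/s/ meets the environment for rule 4 (between two vowels) → [z].
/o/ (between /s/ and /b/): in an unstressed syllable, so rule 3 applies → [ə].
/b/ stays [b].
/ɡ/ (between /b/ and /a/) is unaffected → [ɡ].
/a/ (between /ɡ/ and /s/) fails the environment for rule 3, so it stays [a].
/s/ meets the environment for rule 4 (between two vowels) → [z].
/u/ meets the environment for rule 3 (in an unstressed syllable) → [ə].
/d/ (between /u/ and /l/) is in the target of rule 1 but the environment (between a vowel and a following unstressed vowel) is not met → [d].
/l/ — between /d/ and /a/; rule 2 does not apply here → [l].
/a/ (word-final) occurs in an unstressed syllable → [ə] by rule 3.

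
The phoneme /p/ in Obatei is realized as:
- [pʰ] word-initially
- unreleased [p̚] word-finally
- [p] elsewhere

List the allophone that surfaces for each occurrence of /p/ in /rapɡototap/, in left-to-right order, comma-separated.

Occurrence 1 (position 3): no conditioning environment matches → elsewhere allophone [p].
Occurrence 2 (position 10): word-finally → [p̚].

[p], [p̚]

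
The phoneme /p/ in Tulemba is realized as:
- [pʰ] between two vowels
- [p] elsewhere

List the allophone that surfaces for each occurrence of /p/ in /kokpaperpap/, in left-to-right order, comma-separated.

[p], [pʰ], [p], [p]

Occurrence 1 (position 4): no conditioning environment matches → elsewhere allophone [p].
Occurrence 2 (position 6): between two vowels → [pʰ].
Occurrence 3 (position 9): no conditioning environment matches → elsewhere allophone [p].
Occurrence 4 (position 11): no conditioning environment matches → elsewhere allophone [p].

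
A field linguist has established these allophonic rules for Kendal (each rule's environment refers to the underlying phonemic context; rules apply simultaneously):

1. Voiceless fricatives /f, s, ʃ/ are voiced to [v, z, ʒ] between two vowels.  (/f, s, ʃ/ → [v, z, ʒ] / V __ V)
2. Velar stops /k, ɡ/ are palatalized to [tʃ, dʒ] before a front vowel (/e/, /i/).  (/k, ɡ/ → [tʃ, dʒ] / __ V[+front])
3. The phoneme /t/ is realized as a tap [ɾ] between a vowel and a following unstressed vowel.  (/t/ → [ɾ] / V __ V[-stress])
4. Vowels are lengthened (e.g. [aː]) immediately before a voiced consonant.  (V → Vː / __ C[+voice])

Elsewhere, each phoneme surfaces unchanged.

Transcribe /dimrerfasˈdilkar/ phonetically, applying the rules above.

/d/ stays [d].
/i/ — between /d/ and /m/, before a voiced consonant — surfaces as [iː] (rule 4).
/m/ — not in any rule's target class → [m].
/r/ (between /m/ and /e/): no rule targets it → [r].
/e/ meets the environment for rule 4 (before a voiced consonant) → [eː].
/r/ stays [r].
/f/ (between /r/ and /a/) fails the environment for rule 1, so it stays [f].
/a/ (between /f/ and /s/) fails the environment for rule 4, so it stays [a].
/s/ — between /a/ and /d/; rule 1 does not apply here → [s].
/d/ stays [d].
/i/ meets the environment for rule 4 (before a voiced consonant) → [iː].
/l/ stays [l].
/k/ (between /l/ and /a/): rule 2 targets it, but not before a front vowel → unchanged [k].
/a/ (between /k/ and /r/): before a voiced consonant, so rule 4 applies → [aː].
/r/ — not in any rule's target class → [r].

[diːmreːrfasˈdiːlkaːr]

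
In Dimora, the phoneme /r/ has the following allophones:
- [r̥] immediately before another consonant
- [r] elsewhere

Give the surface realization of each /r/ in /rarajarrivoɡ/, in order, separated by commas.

[r], [r], [r̥], [r]

Occurrence 1 (position 1): no conditioning environment matches → elsewhere allophone [r].
Occurrence 2 (position 3): no conditioning environment matches → elsewhere allophone [r].
Occurrence 3 (position 7): immediately before another consonant → [r̥].
Occurrence 4 (position 8): no conditioning environment matches → elsewhere allophone [r].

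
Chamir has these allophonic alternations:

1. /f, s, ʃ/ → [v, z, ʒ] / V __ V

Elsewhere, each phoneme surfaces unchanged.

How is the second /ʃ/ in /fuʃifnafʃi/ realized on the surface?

/ʃ/ — between /f/ and /i/; rule 1 does not apply here → [ʃ].

[ʃ]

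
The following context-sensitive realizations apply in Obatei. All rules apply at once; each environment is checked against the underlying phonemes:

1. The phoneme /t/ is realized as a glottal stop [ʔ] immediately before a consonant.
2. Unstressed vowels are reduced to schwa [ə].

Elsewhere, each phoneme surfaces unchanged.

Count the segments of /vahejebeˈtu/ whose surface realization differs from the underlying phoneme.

Segments that undergo a rule: /a/ → [ə] (rule 2); /e/ → [ə] (rule 2); /e/ → [ə] (rule 2); /e/ → [ə] (rule 2).
All other segments surface unchanged.

4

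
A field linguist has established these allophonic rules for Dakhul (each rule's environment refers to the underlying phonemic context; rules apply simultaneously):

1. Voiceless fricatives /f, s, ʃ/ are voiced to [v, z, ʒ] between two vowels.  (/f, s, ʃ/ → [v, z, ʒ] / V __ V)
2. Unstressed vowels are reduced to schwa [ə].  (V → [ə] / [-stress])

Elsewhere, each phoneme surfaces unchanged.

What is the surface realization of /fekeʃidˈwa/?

/f/ (word-initial) fails the environment for rule 1, so it stays [f].
/e/ (between /f/ and /k/): in an unstressed syllable, so rule 2 applies → [ə].
/e/ — between /k/ and /ʃ/, in an unstressed syllable — surfaces as [ə] (rule 2).
/ʃ/ — between /e/ and /i/, between two vowels — surfaces as [ʒ] (rule 1).
/i/ — between /ʃ/ and /d/, in an unstressed syllable — surfaces as [ə] (rule 2).
/a/ (word-final) is in the target of rule 2 but the environment (in an unstressed syllable) is not met → [a].

[fəkəʒədˈwa]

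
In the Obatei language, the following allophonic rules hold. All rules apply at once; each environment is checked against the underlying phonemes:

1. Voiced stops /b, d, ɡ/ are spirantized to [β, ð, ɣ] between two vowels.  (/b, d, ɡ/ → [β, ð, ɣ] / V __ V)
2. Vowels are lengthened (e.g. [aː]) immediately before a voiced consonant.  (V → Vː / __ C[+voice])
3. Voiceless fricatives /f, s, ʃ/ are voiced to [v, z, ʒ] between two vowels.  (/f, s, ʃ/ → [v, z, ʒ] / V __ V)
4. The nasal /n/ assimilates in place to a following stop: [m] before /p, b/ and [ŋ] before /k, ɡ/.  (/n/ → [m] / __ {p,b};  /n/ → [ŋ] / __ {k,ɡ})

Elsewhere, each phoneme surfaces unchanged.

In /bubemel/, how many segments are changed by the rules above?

Segments that undergo a rule: /u/ → [uː] (rule 2); /b/ → [β] (rule 1); /e/ → [eː] (rule 2); /e/ → [eː] (rule 2).
All other segments surface unchanged.

4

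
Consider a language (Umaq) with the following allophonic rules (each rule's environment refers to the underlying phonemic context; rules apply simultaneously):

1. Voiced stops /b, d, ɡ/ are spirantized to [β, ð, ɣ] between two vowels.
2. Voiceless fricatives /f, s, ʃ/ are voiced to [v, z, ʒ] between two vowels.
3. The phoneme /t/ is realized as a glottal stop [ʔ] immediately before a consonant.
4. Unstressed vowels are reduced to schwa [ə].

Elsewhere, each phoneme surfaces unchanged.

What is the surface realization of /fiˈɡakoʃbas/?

/f/ (word-initial): rule 2 targets it, but not between two vowels → unchanged [f].
/i/ (between /f/ and /ɡ/) occurs in an unstressed syllable → [ə] by rule 4.
/ɡ/ (between /i/ and /a/) occurs between two vowels → [ɣ] by rule 1.
/a/ (between /ɡ/ and /k/): rule 4 targets it, but not in an unstressed syllable → unchanged [a].
/k/ (between /a/ and /o/) is unaffected → [k].
/o/ meets the environment for rule 4 (in an unstressed syllable) → [ə].
/ʃ/ (between /o/ and /b/) is in the target of rule 2 but the environment (between two vowels) is not met → [ʃ].
/b/ (between /ʃ/ and /a/): rule 1 targets it, but not between two vowels → unchanged [b].
/a/ (between /b/ and /s/): in an unstressed syllable, so rule 4 applies → [ə].
/s/ — word-final; rule 2 does not apply here → [s].

[fəˈɣakəʃbəs]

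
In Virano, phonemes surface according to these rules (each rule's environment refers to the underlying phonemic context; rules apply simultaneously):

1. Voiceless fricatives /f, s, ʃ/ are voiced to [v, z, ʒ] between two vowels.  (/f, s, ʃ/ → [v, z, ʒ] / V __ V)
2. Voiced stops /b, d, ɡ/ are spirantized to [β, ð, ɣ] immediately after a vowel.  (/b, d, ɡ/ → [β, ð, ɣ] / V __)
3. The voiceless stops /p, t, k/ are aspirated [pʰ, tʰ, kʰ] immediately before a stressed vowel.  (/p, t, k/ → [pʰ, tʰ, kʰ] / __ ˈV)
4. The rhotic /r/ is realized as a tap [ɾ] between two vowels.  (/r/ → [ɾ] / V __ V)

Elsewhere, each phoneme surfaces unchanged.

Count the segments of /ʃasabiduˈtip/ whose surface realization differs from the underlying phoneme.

Segments that undergo a rule: /s/ → [z] (rule 1); /b/ → [β] (rule 2); /d/ → [ð] (rule 2); /t/ → [tʰ] (rule 3).
All other segments surface unchanged.

4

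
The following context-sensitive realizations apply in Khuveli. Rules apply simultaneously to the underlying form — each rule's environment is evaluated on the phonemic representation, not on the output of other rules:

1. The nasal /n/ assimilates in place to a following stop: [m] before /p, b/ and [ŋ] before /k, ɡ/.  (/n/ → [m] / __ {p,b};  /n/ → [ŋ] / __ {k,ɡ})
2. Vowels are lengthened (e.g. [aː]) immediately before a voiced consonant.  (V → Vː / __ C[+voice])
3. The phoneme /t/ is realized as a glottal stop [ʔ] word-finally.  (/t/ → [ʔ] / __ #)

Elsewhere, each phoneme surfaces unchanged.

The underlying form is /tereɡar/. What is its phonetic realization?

[teːreːɡaːr]

/t/ — word-initial; rule 3 does not apply here → [t].
/e/ — between /t/ and /r/, before a voiced consonant — surfaces as [eː] (rule 2).
/e/ meets the environment for rule 2 (before a voiced consonant) → [eː].
/a/ (between /ɡ/ and /r/): before a voiced consonant, so rule 2 applies → [aː].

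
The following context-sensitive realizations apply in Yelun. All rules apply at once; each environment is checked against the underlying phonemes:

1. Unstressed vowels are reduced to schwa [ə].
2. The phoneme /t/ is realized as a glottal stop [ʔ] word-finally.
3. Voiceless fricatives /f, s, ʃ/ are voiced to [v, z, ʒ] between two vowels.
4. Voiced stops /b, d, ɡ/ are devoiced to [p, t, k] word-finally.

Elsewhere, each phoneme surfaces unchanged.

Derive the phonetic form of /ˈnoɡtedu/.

[ˈnoɡtədə]

/n/ stays [n].
/o/ (between /n/ and /ɡ/): rule 1 targets it, but not in an unstressed syllable → unchanged [o].
/ɡ/ (between /o/ and /t/): rule 4 targets it, but not word-finally → unchanged [ɡ].
/t/ (between /ɡ/ and /e/): rule 2 targets it, but not word-finally → unchanged [t].
/e/ (between /t/ and /d/): in an unstressed syllable, so rule 1 applies → [ə].
/d/ (between /e/ and /u/) is in the target of rule 4 but the environment (word-finally) is not met → [d].
Rule 1 applies to /u/ (word-final: in an unstressed syllable) → [ə].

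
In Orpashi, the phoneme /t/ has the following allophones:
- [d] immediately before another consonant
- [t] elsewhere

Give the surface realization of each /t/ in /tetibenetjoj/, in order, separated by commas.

[t], [t], [d]

Occurrence 1 (position 1): no conditioning environment matches → elsewhere allophone [t].
Occurrence 2 (position 3): no conditioning environment matches → elsewhere allophone [t].
Occurrence 3 (position 9): immediately before another consonant → [d].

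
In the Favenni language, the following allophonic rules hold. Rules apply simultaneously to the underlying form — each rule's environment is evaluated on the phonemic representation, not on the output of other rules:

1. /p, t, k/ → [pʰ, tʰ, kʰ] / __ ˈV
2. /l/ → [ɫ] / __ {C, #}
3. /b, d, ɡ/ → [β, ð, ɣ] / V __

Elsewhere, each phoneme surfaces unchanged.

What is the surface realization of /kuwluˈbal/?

/k/ (word-initial) fails the environment for rule 1, so it stays [k].
/l/ (between /w/ and /u/) is in the target of rule 2 but the environment (word-finally or immediately before a consonant) is not met → [l].
/b/ meets the environment for rule 3 (immediately after a vowel) → [β].
/l/ (word-final) occurs word-finally or immediately before a consonant → [ɫ] by rule 2.

[kuwluˈβaɫ]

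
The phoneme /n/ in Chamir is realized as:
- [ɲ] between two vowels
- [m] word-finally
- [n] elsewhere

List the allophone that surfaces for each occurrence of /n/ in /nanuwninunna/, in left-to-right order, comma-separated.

Occurrence 1 (position 1): no conditioning environment matches → elsewhere allophone [n].
Occurrence 2 (position 3): between two vowels → [ɲ].
Occurrence 3 (position 6): no conditioning environment matches → elsewhere allophone [n].
Occurrence 4 (position 8): between two vowels → [ɲ].
Occurrence 5 (position 10): no conditioning environment matches → elsewhere allophone [n].
Occurrence 6 (position 11): no conditioning environment matches → elsewhere allophone [n].

[n], [ɲ], [n], [ɲ], [n], [n]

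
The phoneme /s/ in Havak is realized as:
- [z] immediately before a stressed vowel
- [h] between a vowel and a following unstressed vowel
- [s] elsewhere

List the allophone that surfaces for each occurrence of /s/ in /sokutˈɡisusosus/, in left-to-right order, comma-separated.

Occurrence 1 (position 1): no conditioning environment matches → elsewhere allophone [s].
Occurrence 2 (position 8): between a vowel and a following unstressed vowel → [h].
Occurrence 3 (position 10): between a vowel and a following unstressed vowel → [h].
Occurrence 4 (position 12): between a vowel and a following unstressed vowel → [h].
Occurrence 5 (position 14): no conditioning environment matches → elsewhere allophone [s].

[s], [h], [h], [h], [s]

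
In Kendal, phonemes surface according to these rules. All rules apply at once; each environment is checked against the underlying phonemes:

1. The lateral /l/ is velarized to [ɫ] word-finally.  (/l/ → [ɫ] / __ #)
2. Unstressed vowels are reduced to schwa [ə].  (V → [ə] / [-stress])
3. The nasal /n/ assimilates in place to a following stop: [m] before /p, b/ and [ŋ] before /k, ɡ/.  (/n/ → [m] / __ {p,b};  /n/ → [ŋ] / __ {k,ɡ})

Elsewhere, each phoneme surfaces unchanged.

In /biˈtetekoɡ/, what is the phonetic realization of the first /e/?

/e/ — between /t/ and /t/; rule 2 does not apply here → [e].

[e]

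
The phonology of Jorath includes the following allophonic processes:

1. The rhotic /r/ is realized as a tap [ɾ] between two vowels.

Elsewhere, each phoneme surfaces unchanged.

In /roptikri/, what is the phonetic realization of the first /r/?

/r/ — word-initial; rule 1 does not apply here → [r].

[r]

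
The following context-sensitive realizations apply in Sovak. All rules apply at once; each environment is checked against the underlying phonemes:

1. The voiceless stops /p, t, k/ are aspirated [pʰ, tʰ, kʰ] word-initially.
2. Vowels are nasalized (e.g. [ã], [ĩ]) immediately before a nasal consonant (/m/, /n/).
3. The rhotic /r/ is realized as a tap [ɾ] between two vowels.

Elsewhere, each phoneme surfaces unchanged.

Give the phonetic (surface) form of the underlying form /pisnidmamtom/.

[pʰisnidmãmtõm]

/p/ — word-initial, word-initially — surfaces as [pʰ] (rule 1).
/i/ — between /p/ and /s/; rule 2 does not apply here → [i].
/i/ (between /n/ and /d/) is in the target of rule 2 but the environment (before a nasal consonant) is not met → [i].
/a/ (between /m/ and /m/): before a nasal consonant, so rule 2 applies → [ã].
/t/ (between /m/ and /o/) fails the environment for rule 1, so it stays [t].
Rule 2 applies to /o/ (between /t/ and /m/: before a nasal consonant) → [õ].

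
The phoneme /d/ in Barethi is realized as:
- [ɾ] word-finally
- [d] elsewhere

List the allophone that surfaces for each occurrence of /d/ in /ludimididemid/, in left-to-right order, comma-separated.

[d], [d], [d], [ɾ]

Occurrence 1 (position 3): no conditioning environment matches → elsewhere allophone [d].
Occurrence 2 (position 7): no conditioning environment matches → elsewhere allophone [d].
Occurrence 3 (position 9): no conditioning environment matches → elsewhere allophone [d].
Occurrence 4 (position 13): word-finally → [ɾ].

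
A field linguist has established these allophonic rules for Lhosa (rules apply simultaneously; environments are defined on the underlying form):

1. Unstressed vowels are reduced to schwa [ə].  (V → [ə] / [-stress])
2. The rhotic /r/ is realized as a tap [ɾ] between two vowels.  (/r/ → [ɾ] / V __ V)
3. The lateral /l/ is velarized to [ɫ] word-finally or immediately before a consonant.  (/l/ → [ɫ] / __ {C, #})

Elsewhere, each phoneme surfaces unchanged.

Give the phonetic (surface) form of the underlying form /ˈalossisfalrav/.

/a/ (word-initial) fails the environment for rule 1, so it stays [a].
/l/ (between /a/ and /o/) fails the environment for rule 3, so it stays [l].
/o/ (between /l/ and /s/) occurs in an unstressed syllable → [ə] by rule 1.
/s/ — not in any rule's target class → [s].
/s/ (between /s/ and /i/): no rule targets it → [s].
/i/ (between /s/ and /s/): in an unstressed syllable, so rule 1 applies → [ə].
/s/ — not in any rule's target class → [s].
/f/ (between /s/ and /a/) is unaffected → [f].
/a/ (between /f/ and /l/) occurs in an unstressed syllable → [ə] by rule 1.
/l/ meets the environment for rule 3 (word-finally or immediately before a consonant) → [ɫ].
/r/ — between /l/ and /a/; rule 2 does not apply here → [r].
/a/ — between /r/ and /v/, in an unstressed syllable — surfaces as [ə] (rule 1).
/v/ — not in any rule's target class → [v].

[ˈaləssəsfəɫrəv]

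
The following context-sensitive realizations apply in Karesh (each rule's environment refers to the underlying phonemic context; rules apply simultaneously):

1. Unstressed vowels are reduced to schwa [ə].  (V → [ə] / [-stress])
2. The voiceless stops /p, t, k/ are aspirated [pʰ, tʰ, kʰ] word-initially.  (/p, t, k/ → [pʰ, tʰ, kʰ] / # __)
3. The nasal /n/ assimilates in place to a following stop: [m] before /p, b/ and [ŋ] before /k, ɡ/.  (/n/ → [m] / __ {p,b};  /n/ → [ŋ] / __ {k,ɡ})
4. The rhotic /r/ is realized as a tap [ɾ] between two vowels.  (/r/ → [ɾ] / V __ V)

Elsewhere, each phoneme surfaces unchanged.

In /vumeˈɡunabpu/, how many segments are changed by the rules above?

4

Segments that undergo a rule: /u/ → [ə] (rule 1); /e/ → [ə] (rule 1); /a/ → [ə] (rule 1); /u/ → [ə] (rule 1).
All other segments surface unchanged.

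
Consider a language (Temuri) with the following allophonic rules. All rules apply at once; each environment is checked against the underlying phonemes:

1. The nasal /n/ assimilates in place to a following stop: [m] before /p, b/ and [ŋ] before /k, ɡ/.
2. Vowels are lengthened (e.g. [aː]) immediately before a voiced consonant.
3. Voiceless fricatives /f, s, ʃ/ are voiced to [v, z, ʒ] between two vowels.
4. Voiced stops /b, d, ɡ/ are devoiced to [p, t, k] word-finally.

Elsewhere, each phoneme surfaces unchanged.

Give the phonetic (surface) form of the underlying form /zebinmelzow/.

[zeːbiːnmeːlzoːw]

/z/ (word-initial): no rule targets it → [z].
/e/ (between /z/ and /b/): before a voiced consonant, so rule 2 applies → [eː].
/b/ (between /e/ and /i/) is in the target of rule 4 but the environment (word-finally) is not met → [b].
/i/ (between /b/ and /n/) occurs before a voiced consonant → [iː] by rule 2.
/n/ (between /i/ and /m/): rule 1 targets it, but not before a labial or velar stop → unchanged [n].
/m/ — not in any rule's target class → [m].
/e/ (between /m/ and /l/): before a voiced consonant, so rule 2 applies → [eː].
/l/ (between /e/ and /z/) is unaffected → [l].
/z/ (between /l/ and /o/): no rule targets it → [z].
Rule 2 applies to /o/ (between /z/ and /w/: before a voiced consonant) → [oː].
/w/ (word-final) is unaffected → [w].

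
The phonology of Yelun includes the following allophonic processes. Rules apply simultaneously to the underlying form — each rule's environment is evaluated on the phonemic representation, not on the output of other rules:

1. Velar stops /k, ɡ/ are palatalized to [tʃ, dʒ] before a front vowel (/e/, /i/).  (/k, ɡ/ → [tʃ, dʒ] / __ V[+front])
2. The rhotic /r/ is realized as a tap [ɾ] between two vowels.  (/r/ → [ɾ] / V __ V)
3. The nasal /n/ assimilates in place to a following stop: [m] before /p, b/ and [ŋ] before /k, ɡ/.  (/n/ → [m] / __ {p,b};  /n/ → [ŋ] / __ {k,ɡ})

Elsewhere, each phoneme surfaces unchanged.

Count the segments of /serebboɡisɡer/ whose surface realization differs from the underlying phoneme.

3

Segments that undergo a rule: /r/ → [ɾ] (rule 2); /ɡ/ → [dʒ] (rule 1); /ɡ/ → [dʒ] (rule 1).
All other segments surface unchanged.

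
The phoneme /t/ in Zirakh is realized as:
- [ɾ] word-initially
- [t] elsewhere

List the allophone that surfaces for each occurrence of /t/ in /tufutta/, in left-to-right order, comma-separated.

Occurrence 1 (position 1): word-initially → [ɾ].
Occurrence 2 (position 5): no conditioning environment matches → elsewhere allophone [t].
Occurrence 3 (position 6): no conditioning environment matches → elsewhere allophone [t].

[ɾ], [t], [t]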